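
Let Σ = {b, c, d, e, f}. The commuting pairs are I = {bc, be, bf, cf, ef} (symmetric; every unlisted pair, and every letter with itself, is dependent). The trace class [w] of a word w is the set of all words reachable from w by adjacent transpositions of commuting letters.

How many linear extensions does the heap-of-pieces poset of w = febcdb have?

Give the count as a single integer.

0(f) covers ∅
1(e) covers ∅
2(b) covers ∅
3(c) covers 1:e
4(d) covers 0:f, 2:b, 3:c
5(b) covers 4:d
floor of heap: 0:f, 1:e, 2:b
completions by unplaced set U, small U first (add the entries for U minus each lowest piece of U):
  |U|=1: {5}:1
  |U|=2: {4,5}:1
  |U|=3: {0,4,5}:1  {2,4,5}:1  {3,4,5}:1
  |U|=4: {0,2,4,5}:2  {0,3,4,5}:2  {1,3,4,5}:1  {2,3,4,5}:2
  start at 0(f): 3
  start at 1(e): 6
  start at 2(b): 3
sum over floor = 12

12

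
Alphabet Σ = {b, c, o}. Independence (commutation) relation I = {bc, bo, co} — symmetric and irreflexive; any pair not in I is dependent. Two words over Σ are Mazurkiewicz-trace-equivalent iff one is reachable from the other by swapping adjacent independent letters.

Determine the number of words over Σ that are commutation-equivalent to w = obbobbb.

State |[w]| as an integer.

21

drop 0:o onto floor
drop 1:b onto floor
drop 2:b onto {1:b}
drop 3:o onto {0:o}
drop 4:b onto {2:b}
drop 5:b onto {4:b}
drop 6:b onto {5:b}
ground layer = {0:o, 1:b}
drop-orders for the pieces not yet dropped (sum over which currently-grounded one goes next):
  1 to go: {3} 1  {6} 1
  2 to go: {0,3} 1  {3,6} 2  {5,6} 1
  3 to go: {0,3,6} 3  {3,5,6} 3  {4,5,6} 1
  4 to go: {0,3,5,6} 6  {2,4,5,6} 1  {3,4,5,6} 4
  5 to go: {0,3,4,5,6} 10  {1,2,4,5,6} 1  {2,3,4,5,6} 5
  if 0:o drops first: 6 orders
  if 1:b drops first: 15 orders
heap linearizations: 21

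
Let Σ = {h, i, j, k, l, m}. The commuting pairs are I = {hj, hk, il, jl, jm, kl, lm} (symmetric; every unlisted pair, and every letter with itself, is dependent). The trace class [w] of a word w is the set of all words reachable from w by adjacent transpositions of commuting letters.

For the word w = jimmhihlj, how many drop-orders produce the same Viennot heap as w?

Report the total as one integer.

#0=j has no predecessor
#1=i depends on [0:j]
#2=m depends on [1:i]
#3=m depends on [2:m]
#4=h depends on [3:m]
#5=i depends on [4:h]
#6=h depends on [5:i]
#7=l depends on [6:h]
#8=j depends on [5:i]
sources: [0:j]
N(rest) = Σ N(rest − s) over sources s of rest; N(one piece) = 1:
  size 1 → [7]=1  [8]=1
  size 2 → [6,7]=1  [7,8]=2
  size 3 → [6,7,8]=3
  size 4 → [5,6,7,8]=3
  size 5 → [4,5,6,7,8]=3
  size 6 → [3,4,5,6,7,8]=3
  size 7 → [2,3,4,5,6,7,8]=3
  first=0(j) contributes 3

3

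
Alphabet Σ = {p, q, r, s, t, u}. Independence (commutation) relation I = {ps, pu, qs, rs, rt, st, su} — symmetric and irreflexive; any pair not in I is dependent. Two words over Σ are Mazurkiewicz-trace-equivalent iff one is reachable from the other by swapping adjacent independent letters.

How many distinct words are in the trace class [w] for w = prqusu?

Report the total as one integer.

6

0(p) covers ∅
1(r) covers 0:p
2(q) covers 1:r
3(u) covers 2:q
4(s) covers ∅
5(u) covers 3:u
floor of heap: 0:p, 4:s
completions by unplaced set U, small U first (add the entries for U minus each lowest piece of U):
  |U|=1: {4}:1  {5}:1
  |U|=2: {3,5}:1  {4,5}:2
  |U|=3: {2,3,5}:1  {3,4,5}:3
  |U|=4: {1,2,3,5}:1  {2,3,4,5}:4
  start at 0(p): 5
  start at 4(s): 1
sum over floor = 6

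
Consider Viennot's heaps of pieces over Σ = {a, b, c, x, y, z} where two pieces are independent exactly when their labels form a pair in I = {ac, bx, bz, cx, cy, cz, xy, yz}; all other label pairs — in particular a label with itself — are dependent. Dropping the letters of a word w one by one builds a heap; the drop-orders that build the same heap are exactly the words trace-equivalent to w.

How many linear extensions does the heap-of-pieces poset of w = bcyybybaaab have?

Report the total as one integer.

piece 0:b — minimal
piece 1:c rests on {0:b}
piece 2:y rests on {0:b}
piece 3:y rests on {2:y}
piece 4:b rests on {1:c, 3:y}
piece 5:y rests on {4:b}
piece 6:b rests on {5:y}
piece 7:a rests on {6:b}
piece 8:a rests on {7:a}
piece 9:a rests on {8:a}
piece 10:b rests on {9:a}
minimal pieces: {0:b}
ways to finish when only these pieces remain (= sum over removing one remaining piece with nothing left below it):
  1 left: {10}→1
  2 left: {9,10}→1
  3 left: {8,9,10}→1
  4 left: {7,8,9,10}→1
  5 left: {6,7,8,9,10}→1
  6 left: {5,6,7,8,9,10}→1
  7 left: {4,5,6,7,8,9,10}→1
  8 left: {1,4,5,6,7,8,9,10}→1  {3,4,5,6,7,8,9,10}→1
  9 left: {1,3,4,5,6,7,8,9,10}→2  {2,3,4,5,6,7,8,9,10}→1
  placing 0:b first → 3 extensions

3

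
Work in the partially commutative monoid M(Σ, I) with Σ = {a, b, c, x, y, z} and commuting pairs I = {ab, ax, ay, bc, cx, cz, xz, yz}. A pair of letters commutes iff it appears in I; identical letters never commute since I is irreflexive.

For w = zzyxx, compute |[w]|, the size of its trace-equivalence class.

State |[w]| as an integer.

10

piece 0:z — minimal
piece 1:z rests on {0:z}
piece 2:y — minimal
piece 3:x rests on {2:y}
piece 4:x rests on {3:x}
minimal pieces: {0:z, 2:y}
ways to finish when only these pieces remain (= sum over removing one remaining piece with nothing left below it):
  1 left: {1}→1  {4}→1
  2 left: {0,1}→1  {1,4}→2  {3,4}→1
  3 left: {0,1,4}→3  {1,3,4}→3  {2,3,4}→1
  placing 0:z first → 4 extensions
  placing 2:y first → 6 extensions
total linear extensions = 10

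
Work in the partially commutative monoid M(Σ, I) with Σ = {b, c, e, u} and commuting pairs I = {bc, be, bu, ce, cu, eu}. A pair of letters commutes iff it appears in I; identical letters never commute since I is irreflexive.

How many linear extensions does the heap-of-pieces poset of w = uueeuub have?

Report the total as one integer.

#0=u has no predecessor
#1=u depends on [0:u]
#2=e has no predecessor
#3=e depends on [2:e]
#4=u depends on [1:u]
#5=u depends on [4:u]
#6=b has no predecessor
sources: [0:u, 2:e, 6:b]
N(rest) = Σ N(rest − s) over sources s of rest; N(one piece) = 1:
  size 1 → [3]=1  [5]=1  [6]=1
  size 2 → [2,3]=1  [3,5]=2  [3,6]=2  [4,5]=1  [5,6]=2
  size 3 → [1,4,5]=1  [2,3,5]=3  [2,3,6]=3  [3,4,5]=3  [3,5,6]=6  [4,5,6]=3
  size 4 → [0,1,4,5]=1  [1,3,4,5]=4  [1,4,5,6]=4  [2,3,4,5]=6  [2,3,5,6]=12  [3,4,5,6]=12
  size 5 → [0,1,3,4,5]=5  [0,1,4,5,6]=5  [1,2,3,4,5]=10  [1,3,4,5,6]=20  [2,3,4,5,6]=30
  first=0(u) contributes 60
  first=2(e) contributes 30
  first=6(b) contributes 15
|[w]| = 105

105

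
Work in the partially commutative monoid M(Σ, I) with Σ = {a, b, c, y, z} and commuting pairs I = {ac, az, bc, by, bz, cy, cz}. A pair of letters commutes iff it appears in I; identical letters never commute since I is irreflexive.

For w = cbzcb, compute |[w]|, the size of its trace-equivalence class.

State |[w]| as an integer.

piece 0:c — minimal
piece 1:b — minimal
piece 2:z — minimal
piece 3:c rests on {0:c}
piece 4:b rests on {1:b}
minimal pieces: {0:c, 1:b, 2:z}
ways to finish when only these pieces remain (= sum over removing one remaining piece with nothing left below it):
  1 left: {2}→1  {3}→1  {4}→1
  2 left: {0,3}→1  {1,4}→1  {2,3}→2  {2,4}→2  {3,4}→2
  3 left: {0,2,3}→3  {0,3,4}→3  {1,2,4}→3  {1,3,4}→3  {2,3,4}→6
  placing 0:c first → 12 extensions
  placing 1:b first → 12 extensions
  placing 2:z first → 6 extensions
total linear extensions = 30

30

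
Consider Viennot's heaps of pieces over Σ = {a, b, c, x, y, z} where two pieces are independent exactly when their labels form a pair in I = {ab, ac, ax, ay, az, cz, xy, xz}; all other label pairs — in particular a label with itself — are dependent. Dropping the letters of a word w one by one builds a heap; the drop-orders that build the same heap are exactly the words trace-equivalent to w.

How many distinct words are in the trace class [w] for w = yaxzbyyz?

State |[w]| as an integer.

drop 0:y onto floor
drop 1:a onto floor
drop 2:x onto floor
drop 3:z onto {0:y}
drop 4:b onto {2:x, 3:z}
drop 5:y onto {4:b}
drop 6:y onto {5:y}
drop 7:z onto {6:y}
ground layer = {0:y, 1:a, 2:x}
drop-orders for the pieces not yet dropped (sum over which currently-grounded one goes next):
  1 to go: {1} 1  {7} 1
  2 to go: {1,7} 2  {6,7} 1
  3 to go: {1,6,7} 3  {5,6,7} 1
  4 to go: {1,5,6,7} 4  {4,5,6,7} 1
  5 to go: {1,4,5,6,7} 5  {2,4,5,6,7} 1  {3,4,5,6,7} 1
  6 to go: {0,3,4,5,6,7} 1  {1,2,4,5,6,7} 6  {1,3,4,5,6,7} 6  {2,3,4,5,6,7} 2
  if 0:y drops first: 14 orders
  if 1:a drops first: 3 orders
  if 2:x drops first: 7 orders
heap linearizations: 24

24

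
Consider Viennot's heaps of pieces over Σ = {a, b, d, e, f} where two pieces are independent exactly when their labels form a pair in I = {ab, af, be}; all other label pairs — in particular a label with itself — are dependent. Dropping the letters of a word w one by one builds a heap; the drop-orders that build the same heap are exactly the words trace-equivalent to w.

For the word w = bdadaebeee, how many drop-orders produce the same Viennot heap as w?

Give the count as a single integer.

#0=b has no predecessor
#1=d depends on [0:b]
#2=a depends on [1:d]
#3=d depends on [2:a]
#4=a depends on [3:d]
#5=e depends on [4:a]
#6=b depends on [3:d]
#7=e depends on [5:e]
#8=e depends on [7:e]
#9=e depends on [8:e]
sources: [0:b]
N(rest) = Σ N(rest − s) over sources s of rest; N(one piece) = 1:
  size 1 → [6]=1  [9]=1
  size 2 → [6,9]=2  [8,9]=1
  size 3 → [6,8,9]=3  [7,8,9]=1
  size 4 → [5,7,8,9]=1  [6,7,8,9]=4
  size 5 → [4,5,7,8,9]=1  [5,6,7,8,9]=5
  size 6 → [4,5,6,7,8,9]=6
  size 7 → [3,4,5,6,7,8,9]=6
  size 8 → [2,3,4,5,6,7,8,9]=6
  first=0(b) contributes 6

6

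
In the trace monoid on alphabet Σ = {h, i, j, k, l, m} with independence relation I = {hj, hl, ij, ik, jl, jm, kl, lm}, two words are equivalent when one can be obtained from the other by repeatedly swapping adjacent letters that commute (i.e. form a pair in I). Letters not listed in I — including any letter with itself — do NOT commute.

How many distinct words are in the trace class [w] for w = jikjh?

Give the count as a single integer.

piece 0:j — minimal
piece 1:i — minimal
piece 2:k rests on {0:j}
piece 3:j rests on {2:k}
piece 4:h rests on {1:i, 2:k}
minimal pieces: {0:j, 1:i}
ways to finish when only these pieces remain (= sum over removing one remaining piece with nothing left below it):
  1 left: {3}→1  {4}→1
  2 left: {1,4}→1  {3,4}→2
  3 left: {1,3,4}→3  {2,3,4}→2
  placing 0:j first → 5 extensions
  placing 1:i first → 2 extensions
total linear extensions = 7

7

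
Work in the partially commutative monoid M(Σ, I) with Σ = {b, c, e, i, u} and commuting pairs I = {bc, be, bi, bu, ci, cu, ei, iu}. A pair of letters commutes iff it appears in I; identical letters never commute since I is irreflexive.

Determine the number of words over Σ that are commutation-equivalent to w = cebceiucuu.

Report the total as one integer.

360

drop 0:c onto floor
drop 1:e onto {0:c}
drop 2:b onto floor
drop 3:c onto {1:e}
drop 4:e onto {3:c}
drop 5:i onto floor
drop 6:u onto {4:e}
drop 7:c onto {4:e}
drop 8:u onto {6:u}
drop 9:u onto {8:u}
ground layer = {0:c, 2:b, 5:i}
drop-orders for the pieces not yet dropped (sum over which currently-grounded one goes next):
  1 to go: {2} 1  {5} 1  {7} 1  {9} 1
  2 to go: {2,5} 2  {2,7} 2  {2,9} 2  {5,7} 2  {5,9} 2  {7,9} 2  {8,9} 1
  3 to go: {2,5,7} 6  {2,5,9} 6  {2,7,9} 6  {2,8,9} 3  {5,7,9} 6  {5,8,9} 3  {6,8,9} 1  {7,8,9} 3
  4 to go: {2,5,7,9} 24  {2,5,8,9} 12  {2,6,8,9} 4  {2,7,8,9} 12  {5,6,8,9} 4  {5,7,8,9} 12  {6,7,8,9} 4
  5 to go: {2,5,6,8,9} 20  {2,5,7,8,9} 60  {2,6,7,8,9} 20  {4,6,7,8,9} 4  {5,6,7,8,9} 20
  6 to go: {2,4,6,7,8,9} 24  {2,5,6,7,8,9} 120  {3,4,6,7,8,9} 4  {4,5,6,7,8,9} 24
  7 to go: {1,3,4,6,7,8,9} 4  {2,3,4,6,7,8,9} 28  {2,4,5,6,7,8,9} 168  {3,4,5,6,7,8,9} 28
  8 to go: {0,1,3,4,6,7,8,9} 4  {1,2,3,4,6,7,8,9} 32  {1,3,4,5,6,7,8,9} 32  {2,3,4,5,6,7,8,9} 224
  if 0:c drops first: 288 orders
  if 2:b drops first: 36 orders
  if 5:i drops first: 36 orders
heap linearizations: 360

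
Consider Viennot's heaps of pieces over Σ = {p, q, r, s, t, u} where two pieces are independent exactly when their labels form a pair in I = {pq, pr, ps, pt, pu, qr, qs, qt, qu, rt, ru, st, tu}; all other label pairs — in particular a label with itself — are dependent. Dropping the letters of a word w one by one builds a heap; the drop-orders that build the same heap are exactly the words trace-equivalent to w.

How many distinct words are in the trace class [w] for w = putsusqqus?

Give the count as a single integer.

drop 0:p onto floor
drop 1:u onto floor
drop 2:t onto floor
drop 3:s onto {1:u}
drop 4:u onto {3:s}
drop 5:s onto {4:u}
drop 6:q onto floor
drop 7:q onto {6:q}
drop 8:u onto {5:s}
drop 9:s onto {8:u}
ground layer = {0:p, 1:u, 2:t, 6:q}
drop-orders for the pieces not yet dropped (sum over which currently-grounded one goes next):
  1 to go: {0} 1  {2} 1  {7} 1  {9} 1
  2 to go: {0,2} 2  {0,7} 2  {0,9} 2  {2,7} 2  {2,9} 2  {6,7} 1  {7,9} 2  {8,9} 1
  3 to go: {0,2,7} 6  {0,2,9} 6  {0,6,7} 3  {0,7,9} 6  {0,8,9} 3  {2,6,7} 3  {2,7,9} 6  {2,8,9} 3  {5,8,9} 1  {6,7,9} 3  {7,8,9} 3
  4 to go: {0,2,6,7} 12  {0,2,7,9} 24  {0,2,8,9} 12  {0,5,8,9} 4  {0,6,7,9} 12  {0,7,8,9} 12  {2,5,8,9} 4  {2,6,7,9} 12  {2,7,8,9} 12  {4,5,8,9} 1  {5,7,8,9} 4  {6,7,8,9} 6
  5 to go: {0,2,5,8,9} 20  {0,2,6,7,9} 60  {0,2,7,8,9} 60  {0,4,5,8,9} 5  {0,5,7,8,9} 20  {0,6,7,8,9} 30  {2,4,5,8,9} 5  {2,5,7,8,9} 20  {2,6,7,8,9} 30  {3,4,5,8,9} 1  {4,5,7,8,9} 5  {5,6,7,8,9} 10
  6 to go: {0,2,4,5,8,9} 30  {0,2,5,7,8,9} 120  {0,2,6,7,8,9} 180  {0,3,4,5,8,9} 6  {0,4,5,7,8,9} 30  {0,5,6,7,8,9} 60  {1,3,4,5,8,9} 1  {2,3,4,5,8,9} 6  {2,4,5,7,8,9} 30  {2,5,6,7,8,9} 60  {3,4,5,7,8,9} 6  {4,5,6,7,8,9} 15
  7 to go: {0,1,3,4,5,8,9} 7  {0,2,3,4,5,8,9} 42  {0,2,4,5,7,8,9} 210  {0,2,5,6,7,8,9} 420  {0,3,4,5,7,8,9} 42  {0,4,5,6,7,8,9} 105  {1,2,3,4,5,8,9} 7  {1,3,4,5,7,8,9} 7  {2,3,4,5,7,8,9} 42  {2,4,5,6,7,8,9} 105  {3,4,5,6,7,8,9} 21
  8 to go: {0,1,2,3,4,5,8,9} 56  {0,1,3,4,5,7,8,9} 56  {0,2,3,4,5,7,8,9} 336  {0,2,4,5,6,7,8,9} 840  {0,3,4,5,6,7,8,9} 168  {1,2,3,4,5,7,8,9} 56  {1,3,4,5,6,7,8,9} 28  {2,3,4,5,6,7,8,9} 168
  if 0:p drops first: 252 orders
  if 1:u drops first: 1512 orders
  if 2:t drops first: 252 orders
  if 6:q drops first: 504 orders
heap linearizations: 2520

2520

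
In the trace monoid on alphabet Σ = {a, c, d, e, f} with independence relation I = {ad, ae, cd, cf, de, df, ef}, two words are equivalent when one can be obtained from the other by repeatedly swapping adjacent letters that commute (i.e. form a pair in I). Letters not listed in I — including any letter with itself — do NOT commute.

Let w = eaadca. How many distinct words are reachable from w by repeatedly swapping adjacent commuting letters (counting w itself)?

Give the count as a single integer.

18

piece 0:e — minimal
piece 1:a — minimal
piece 2:a rests on {1:a}
piece 3:d — minimal
piece 4:c rests on {0:e, 2:a}
piece 5:a rests on {4:c}
minimal pieces: {0:e, 1:a, 3:d}
ways to finish when only these pieces remain (= sum over removing one remaining piece with nothing left below it):
  1 left: {3}→1  {5}→1
  2 left: {3,5}→2  {4,5}→1
  3 left: {0,4,5}→1  {2,4,5}→1  {3,4,5}→3
  4 left: {0,2,4,5}→2  {0,3,4,5}→4  {1,2,4,5}→1  {2,3,4,5}→4
  placing 0:e first → 5 extensions
  placing 1:a first → 10 extensions
  placing 3:d first → 3 extensions
total linear extensions = 18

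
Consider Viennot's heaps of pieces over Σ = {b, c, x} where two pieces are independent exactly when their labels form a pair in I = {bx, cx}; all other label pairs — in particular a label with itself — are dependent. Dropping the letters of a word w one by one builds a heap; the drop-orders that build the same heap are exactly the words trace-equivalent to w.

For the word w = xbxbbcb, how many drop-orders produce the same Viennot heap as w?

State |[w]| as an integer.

0(x) covers ∅
1(b) covers ∅
2(x) covers 0:x
3(b) covers 1:b
4(b) covers 3:b
5(c) covers 4:b
6(b) covers 5:c
floor of heap: 0:x, 1:b
completions by unplaced set U, small U first (add the entries for U minus each lowest piece of U):
  |U|=1: {2}:1  {6}:1
  |U|=2: {0,2}:1  {2,6}:2  {5,6}:1
  |U|=3: {0,2,6}:3  {2,5,6}:3  {4,5,6}:1
  |U|=4: {0,2,5,6}:6  {2,4,5,6}:4  {3,4,5,6}:1
  |U|=5: {0,2,4,5,6}:10  {1,3,4,5,6}:1  {2,3,4,5,6}:5
  start at 0(x): 6
  start at 1(b): 15
sum over floor = 21

21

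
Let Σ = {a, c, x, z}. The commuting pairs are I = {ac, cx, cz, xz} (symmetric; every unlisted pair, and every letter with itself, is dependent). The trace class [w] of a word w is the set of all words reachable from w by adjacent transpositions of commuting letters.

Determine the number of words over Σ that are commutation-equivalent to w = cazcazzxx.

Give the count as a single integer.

#0=c has no predecessor
#1=a has no predecessor
#2=z depends on [1:a]
#3=c depends on [0:c]
#4=a depends on [2:z]
#5=z depends on [4:a]
#6=z depends on [5:z]
#7=x depends on [4:a]
#8=x depends on [7:x]
sources: [0:c, 1:a]
N(rest) = Σ N(rest − s) over sources s of rest; N(one piece) = 1:
  size 1 → [3]=1  [6]=1  [8]=1
  size 2 → [0,3]=1  [3,6]=2  [3,8]=2  [5,6]=1  [6,8]=2  [7,8]=1
  size 3 → [0,3,6]=3  [0,3,8]=3  [3,5,6]=3  [3,6,8]=6  [3,7,8]=3  [5,6,8]=3  [6,7,8]=3
  size 4 → [0,3,5,6]=6  [0,3,6,8]=12  [0,3,7,8]=6  [3,5,6,8]=12  [3,6,7,8]=12  [5,6,7,8]=6
  size 5 → [0,3,5,6,8]=30  [0,3,6,7,8]=30  [3,5,6,7,8]=30  [4,5,6,7,8]=6
  size 6 → [0,3,5,6,7,8]=90  [2,4,5,6,7,8]=6  [3,4,5,6,7,8]=36
  size 7 → [0,3,4,5,6,7,8]=126  [1,2,4,5,6,7,8]=6  [2,3,4,5,6,7,8]=42
  first=0(c) contributes 48
  first=1(a) contributes 168
|[w]| = 216

216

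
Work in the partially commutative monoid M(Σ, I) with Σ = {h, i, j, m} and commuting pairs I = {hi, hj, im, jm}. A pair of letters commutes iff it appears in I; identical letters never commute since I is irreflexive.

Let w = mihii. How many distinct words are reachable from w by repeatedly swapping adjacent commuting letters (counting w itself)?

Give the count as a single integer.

10

piece 0:m — minimal
piece 1:i — minimal
piece 2:h rests on {0:m}
piece 3:i rests on {1:i}
piece 4:i rests on {3:i}
minimal pieces: {0:m, 1:i}
ways to finish when only these pieces remain (= sum over removing one remaining piece with nothing left below it):
  1 left: {2}→1  {4}→1
  2 left: {0,2}→1  {2,4}→2  {3,4}→1
  3 left: {0,2,4}→3  {1,3,4}→1  {2,3,4}→3
  placing 0:m first → 4 extensions
  placing 1:i first → 6 extensions
total linear extensions = 10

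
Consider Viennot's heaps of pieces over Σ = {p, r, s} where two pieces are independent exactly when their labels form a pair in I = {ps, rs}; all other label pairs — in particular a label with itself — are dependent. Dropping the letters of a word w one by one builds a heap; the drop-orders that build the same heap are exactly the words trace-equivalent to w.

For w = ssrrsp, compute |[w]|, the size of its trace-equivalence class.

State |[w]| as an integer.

0(s) covers ∅
1(s) covers 0:s
2(r) covers ∅
3(r) covers 2:r
4(s) covers 1:s
5(p) covers 3:r
floor of heap: 0:s, 2:r
completions by unplaced set U, small U first (add the entries for U minus each lowest piece of U):
  |U|=1: {4}:1  {5}:1
  |U|=2: {1,4}:1  {3,5}:1  {4,5}:2
  |U|=3: {0,1,4}:1  {1,4,5}:3  {2,3,5}:1  {3,4,5}:3
  |U|=4: {0,1,4,5}:4  {1,3,4,5}:6  {2,3,4,5}:4
  start at 0(s): 10
  start at 2(r): 10
sum over floor = 20

20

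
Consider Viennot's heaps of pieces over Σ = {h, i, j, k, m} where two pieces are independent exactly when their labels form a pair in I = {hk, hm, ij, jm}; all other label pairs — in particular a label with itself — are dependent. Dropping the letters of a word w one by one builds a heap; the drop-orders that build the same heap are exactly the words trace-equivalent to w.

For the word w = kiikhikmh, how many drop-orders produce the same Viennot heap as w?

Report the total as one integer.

drop 0:k onto floor
drop 1:i onto {0:k}
drop 2:i onto {1:i}
drop 3:k onto {2:i}
drop 4:h onto {2:i}
drop 5:i onto {3:k, 4:h}
drop 6:k onto {5:i}
drop 7:m onto {6:k}
drop 8:h onto {5:i}
ground layer = {0:k}
drop-orders for the pieces not yet dropped (sum over which currently-grounded one goes next):
  1 to go: {7} 1  {8} 1
  2 to go: {6,7} 1  {7,8} 2
  3 to go: {6,7,8} 3
  4 to go: {5,6,7,8} 3
  5 to go: {3,5,6,7,8} 3  {4,5,6,7,8} 3
  6 to go: {3,4,5,6,7,8} 6
  7 to go: {2,3,4,5,6,7,8} 6
  if 0:k drops first: 6 orders

6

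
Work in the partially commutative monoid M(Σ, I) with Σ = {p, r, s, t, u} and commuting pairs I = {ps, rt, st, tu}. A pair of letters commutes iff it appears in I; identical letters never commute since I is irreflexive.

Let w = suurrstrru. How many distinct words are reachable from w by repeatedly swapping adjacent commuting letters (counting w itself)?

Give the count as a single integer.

piece 0:s — minimal
piece 1:u rests on {0:s}
piece 2:u rests on {1:u}
piece 3:r rests on {2:u}
piece 4:r rests on {3:r}
piece 5:s rests on {4:r}
piece 6:t — minimal
piece 7:r rests on {5:s}
piece 8:r rests on {7:r}
piece 9:u rests on {8:r}
minimal pieces: {0:s, 6:t}
ways to finish when only these pieces remain (= sum over removing one remaining piece with nothing left below it):
  1 left: {6}→1  {9}→1
  2 left: {6,9}→2  {8,9}→1
  3 left: {6,8,9}→3  {7,8,9}→1
  4 left: {5,7,8,9}→1  {6,7,8,9}→4
  5 left: {4,5,7,8,9}→1  {5,6,7,8,9}→5
  6 left: {3,4,5,7,8,9}→1  {4,5,6,7,8,9}→6
  7 left: {2,3,4,5,7,8,9}→1  {3,4,5,6,7,8,9}→7
  8 left: {1,2,3,4,5,7,8,9}→1  {2,3,4,5,6,7,8,9}→8
  placing 0:s first → 9 extensions
  placing 6:t first → 1 extensions
total linear extensions = 10

10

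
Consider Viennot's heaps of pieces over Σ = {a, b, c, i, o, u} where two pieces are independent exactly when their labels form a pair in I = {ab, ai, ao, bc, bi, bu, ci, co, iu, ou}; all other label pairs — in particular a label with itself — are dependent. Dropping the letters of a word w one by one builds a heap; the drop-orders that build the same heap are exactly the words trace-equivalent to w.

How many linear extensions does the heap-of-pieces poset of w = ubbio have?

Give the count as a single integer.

15

#0=u has no predecessor
#1=b has no predecessor
#2=b depends on [1:b]
#3=i has no predecessor
#4=o depends on [2:b, 3:i]
sources: [0:u, 1:b, 3:i]
N(rest) = Σ N(rest − s) over sources s of rest; N(one piece) = 1:
  size 1 → [0]=1  [4]=1
  size 2 → [0,4]=2  [2,4]=1  [3,4]=1
  size 3 → [0,2,4]=3  [0,3,4]=3  [1,2,4]=1  [2,3,4]=2
  first=0(u) contributes 3
  first=1(b) contributes 8
  first=3(i) contributes 4
|[w]| = 15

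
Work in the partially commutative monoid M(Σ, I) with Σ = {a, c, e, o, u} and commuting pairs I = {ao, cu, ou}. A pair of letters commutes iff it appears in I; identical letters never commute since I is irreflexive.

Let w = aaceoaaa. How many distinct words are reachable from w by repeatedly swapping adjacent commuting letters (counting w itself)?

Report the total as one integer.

piece 0:a — minimal
piece 1:a rests on {0:a}
piece 2:c rests on {1:a}
piece 3:e rests on {2:c}
piece 4:o rests on {3:e}
piece 5:a rests on {3:e}
piece 6:a rests on {5:a}
piece 7:a rests on {6:a}
minimal pieces: {0:a}
ways to finish when only these pieces remain (= sum over removing one remaining piece with nothing left below it):
  1 left: {4}→1  {7}→1
  2 left: {4,7}→2  {6,7}→1
  3 left: {4,6,7}→3  {5,6,7}→1
  4 left: {4,5,6,7}→4
  5 left: {3,4,5,6,7}→4
  6 left: {2,3,4,5,6,7}→4
  placing 0:a first → 4 extensions

4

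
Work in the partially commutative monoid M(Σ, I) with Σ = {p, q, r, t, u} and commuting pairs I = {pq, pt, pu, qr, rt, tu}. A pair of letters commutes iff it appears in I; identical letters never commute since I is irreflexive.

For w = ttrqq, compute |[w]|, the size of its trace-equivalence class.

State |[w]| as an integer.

5

0(t) covers ∅
1(t) covers 0:t
2(r) covers ∅
3(q) covers 1:t
4(q) covers 3:q
floor of heap: 0:t, 2:r
completions by unplaced set U, small U first (add the entries for U minus each lowest piece of U):
  |U|=1: {2}:1  {4}:1
  |U|=2: {2,4}:2  {3,4}:1
  |U|=3: {1,3,4}:1  {2,3,4}:3
  start at 0(t): 4
  start at 2(r): 1
sum over floor = 5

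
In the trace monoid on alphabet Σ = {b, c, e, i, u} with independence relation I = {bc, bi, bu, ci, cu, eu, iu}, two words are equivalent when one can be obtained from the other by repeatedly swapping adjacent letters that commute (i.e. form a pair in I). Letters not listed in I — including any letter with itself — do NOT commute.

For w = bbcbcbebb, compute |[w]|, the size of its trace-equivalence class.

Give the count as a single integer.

drop 0:b onto floor
drop 1:b onto {0:b}
drop 2:c onto floor
drop 3:b onto {1:b}
drop 4:c onto {2:c}
drop 5:b onto {3:b}
drop 6:e onto {4:c, 5:b}
drop 7:b onto {6:e}
drop 8:b onto {7:b}
ground layer = {0:b, 2:c}
drop-orders for the pieces not yet dropped (sum over which currently-grounded one goes next):
  1 to go: {8} 1
  2 to go: {7,8} 1
  3 to go: {6,7,8} 1
  4 to go: {4,6,7,8} 1  {5,6,7,8} 1
  5 to go: {2,4,6,7,8} 1  {3,5,6,7,8} 1  {4,5,6,7,8} 2
  6 to go: {1,3,5,6,7,8} 1  {2,4,5,6,7,8} 3  {3,4,5,6,7,8} 3
  7 to go: {0,1,3,5,6,7,8} 1  {1,3,4,5,6,7,8} 4  {2,3,4,5,6,7,8} 6
  if 0:b drops first: 10 orders
  if 2:c drops first: 5 orders
heap linearizations: 15

15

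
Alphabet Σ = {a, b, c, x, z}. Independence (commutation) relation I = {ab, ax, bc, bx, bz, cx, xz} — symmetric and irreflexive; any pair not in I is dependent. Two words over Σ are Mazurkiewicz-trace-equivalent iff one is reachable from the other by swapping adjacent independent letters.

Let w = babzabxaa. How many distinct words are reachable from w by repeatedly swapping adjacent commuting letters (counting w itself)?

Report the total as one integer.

504

drop 0:b onto floor
drop 1:a onto floor
drop 2:b onto {0:b}
drop 3:z onto {1:a}
drop 4:a onto {3:z}
drop 5:b onto {2:b}
drop 6:x onto floor
drop 7:a onto {4:a}
drop 8:a onto {7:a}
ground layer = {0:b, 1:a, 6:x}
drop-orders for the pieces not yet dropped (sum over which currently-grounded one goes next):
  1 to go: {5} 1  {6} 1  {8} 1
  2 to go: {2,5} 1  {5,6} 2  {5,8} 2  {6,8} 2  {7,8} 1
  3 to go: {0,2,5} 1  {2,5,6} 3  {2,5,8} 3  {4,7,8} 1  {5,6,8} 6  {5,7,8} 3  {6,7,8} 3
  4 to go: {0,2,5,6} 4  {0,2,5,8} 4  {2,5,6,8} 12  {2,5,7,8} 6  {3,4,7,8} 1  {4,5,7,8} 4  {4,6,7,8} 4  {5,6,7,8} 12
  5 to go: {0,2,5,6,8} 20  {0,2,5,7,8} 10  {1,3,4,7,8} 1  {2,4,5,7,8} 10  {2,5,6,7,8} 30  {3,4,5,7,8} 5  {3,4,6,7,8} 5  {4,5,6,7,8} 20
  6 to go: {0,2,4,5,7,8} 20  {0,2,5,6,7,8} 60  {1,3,4,5,7,8} 6  {1,3,4,6,7,8} 6  {2,3,4,5,7,8} 15  {2,4,5,6,7,8} 60  {3,4,5,6,7,8} 30
  7 to go: {0,2,3,4,5,7,8} 35  {0,2,4,5,6,7,8} 140  {1,2,3,4,5,7,8} 21  {1,3,4,5,6,7,8} 42  {2,3,4,5,6,7,8} 105
  if 0:b drops first: 168 orders
  if 1:a drops first: 280 orders
  if 6:x drops first: 56 orders
heap linearizations: 504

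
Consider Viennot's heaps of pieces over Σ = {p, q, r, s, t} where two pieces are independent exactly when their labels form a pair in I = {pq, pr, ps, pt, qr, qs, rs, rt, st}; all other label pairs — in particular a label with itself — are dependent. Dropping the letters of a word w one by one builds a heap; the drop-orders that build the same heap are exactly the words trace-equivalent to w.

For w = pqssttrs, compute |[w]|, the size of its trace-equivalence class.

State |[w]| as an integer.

drop 0:p onto floor
drop 1:q onto floor
drop 2:s onto floor
drop 3:s onto {2:s}
drop 4:t onto {1:q}
drop 5:t onto {4:t}
drop 6:r onto floor
drop 7:s onto {3:s}
ground layer = {0:p, 1:q, 2:s, 6:r}
drop-orders for the pieces not yet dropped (sum over which currently-grounded one goes next):
  1 to go: {0} 1  {5} 1  {6} 1  {7} 1
  2 to go: {0,5} 2  {0,6} 2  {0,7} 2  {3,7} 1  {4,5} 1  {5,6} 2  {5,7} 2  {6,7} 2
  3 to go: {0,3,7} 3  {0,4,5} 3  {0,5,6} 6  {0,5,7} 6  {0,6,7} 6  {1,4,5} 1  {2,3,7} 1  {3,5,7} 3  {3,6,7} 3  {4,5,6} 3  {4,5,7} 3  {5,6,7} 6
  4 to go: {0,1,4,5} 4  {0,2,3,7} 4  {0,3,5,7} 12  {0,3,6,7} 12  {0,4,5,6} 12  {0,4,5,7} 12  {0,5,6,7} 24  {1,4,5,6} 4  {1,4,5,7} 4  {2,3,5,7} 4  {2,3,6,7} 4  {3,4,5,7} 6  {3,5,6,7} 12  {4,5,6,7} 12
  5 to go: {0,1,4,5,6} 20  {0,1,4,5,7} 20  {0,2,3,5,7} 20  {0,2,3,6,7} 20  {0,3,4,5,7} 30  {0,3,5,6,7} 60  {0,4,5,6,7} 60  {1,3,4,5,7} 10  {1,4,5,6,7} 20  {2,3,4,5,7} 10  {2,3,5,6,7} 20  {3,4,5,6,7} 30
  6 to go: {0,1,3,4,5,7} 60  {0,1,4,5,6,7} 120  {0,2,3,4,5,7} 60  {0,2,3,5,6,7} 120  {0,3,4,5,6,7} 180  {1,2,3,4,5,7} 20  {1,3,4,5,6,7} 60  {2,3,4,5,6,7} 60
  if 0:p drops first: 140 orders
  if 1:q drops first: 420 orders
  if 2:s drops first: 420 orders
  if 6:r drops first: 140 orders
heap linearizations: 1120

1120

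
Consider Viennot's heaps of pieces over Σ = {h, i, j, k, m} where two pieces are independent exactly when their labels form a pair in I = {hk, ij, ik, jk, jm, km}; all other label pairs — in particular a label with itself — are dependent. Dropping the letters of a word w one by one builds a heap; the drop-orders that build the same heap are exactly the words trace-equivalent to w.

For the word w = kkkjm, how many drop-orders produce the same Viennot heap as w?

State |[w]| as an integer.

20

piece 0:k — minimal
piece 1:k rests on {0:k}
piece 2:k rests on {1:k}
piece 3:j — minimal
piece 4:m — minimal
minimal pieces: {0:k, 3:j, 4:m}
ways to finish when only these pieces remain (= sum over removing one remaining piece with nothing left below it):
  1 left: {2}→1  {3}→1  {4}→1
  2 left: {1,2}→1  {2,3}→2  {2,4}→2  {3,4}→2
  3 left: {0,1,2}→1  {1,2,3}→3  {1,2,4}→3  {2,3,4}→6
  placing 0:k first → 12 extensions
  placing 3:j first → 4 extensions
  placing 4:m first → 4 extensions
total linear extensions = 20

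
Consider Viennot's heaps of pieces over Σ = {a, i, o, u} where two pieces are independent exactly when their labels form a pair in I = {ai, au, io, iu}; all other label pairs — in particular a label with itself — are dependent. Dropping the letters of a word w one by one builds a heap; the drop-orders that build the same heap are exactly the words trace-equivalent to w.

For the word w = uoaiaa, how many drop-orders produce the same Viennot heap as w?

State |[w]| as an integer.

piece 0:u — minimal
piece 1:o rests on {0:u}
piece 2:a rests on {1:o}
piece 3:i — minimal
piece 4:a rests on {2:a}
piece 5:a rests on {4:a}
minimal pieces: {0:u, 3:i}
ways to finish when only these pieces remain (= sum over removing one remaining piece with nothing left below it):
  1 left: {3}→1  {5}→1
  2 left: {3,5}→2  {4,5}→1
  3 left: {2,4,5}→1  {3,4,5}→3
  4 left: {1,2,4,5}→1  {2,3,4,5}→4
  placing 0:u first → 5 extensions
  placing 3:i first → 1 extensions
total linear extensions = 6

6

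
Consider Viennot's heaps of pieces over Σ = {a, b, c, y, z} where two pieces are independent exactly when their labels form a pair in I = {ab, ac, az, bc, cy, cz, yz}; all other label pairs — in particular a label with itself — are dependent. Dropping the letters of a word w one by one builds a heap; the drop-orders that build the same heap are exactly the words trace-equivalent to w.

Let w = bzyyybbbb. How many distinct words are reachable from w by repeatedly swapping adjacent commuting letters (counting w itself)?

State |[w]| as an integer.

4

drop 0:b onto floor
drop 1:z onto {0:b}
drop 2:y onto {0:b}
drop 3:y onto {2:y}
drop 4:y onto {3:y}
drop 5:b onto {1:z, 4:y}
drop 6:b onto {5:b}
drop 7:b onto {6:b}
drop 8:b onto {7:b}
ground layer = {0:b}
drop-orders for the pieces not yet dropped (sum over which currently-grounded one goes next):
  1 to go: {8} 1
  2 to go: {7,8} 1
  3 to go: {6,7,8} 1
  4 to go: {5,6,7,8} 1
  5 to go: {1,5,6,7,8} 1  {4,5,6,7,8} 1
  6 to go: {1,4,5,6,7,8} 2  {3,4,5,6,7,8} 1
  7 to go: {1,3,4,5,6,7,8} 3  {2,3,4,5,6,7,8} 1
  if 0:b drops first: 4 orders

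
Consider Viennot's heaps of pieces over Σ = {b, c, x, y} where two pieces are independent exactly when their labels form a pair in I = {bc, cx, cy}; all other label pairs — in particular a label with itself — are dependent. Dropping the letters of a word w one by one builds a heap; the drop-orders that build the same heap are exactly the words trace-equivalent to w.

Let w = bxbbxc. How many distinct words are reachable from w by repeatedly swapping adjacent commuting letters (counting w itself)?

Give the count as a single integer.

0(b) covers ∅
1(x) covers 0:b
2(b) covers 1:x
3(b) covers 2:b
4(x) covers 3:b
5(c) covers ∅
floor of heap: 0:b, 5:c
completions by unplaced set U, small U first (add the entries for U minus each lowest piece of U):
  |U|=1: {4}:1  {5}:1
  |U|=2: {3,4}:1  {4,5}:2
  |U|=3: {2,3,4}:1  {3,4,5}:3
  |U|=4: {1,2,3,4}:1  {2,3,4,5}:4
  start at 0(b): 5
  start at 5(c): 1
sum over floor = 6

6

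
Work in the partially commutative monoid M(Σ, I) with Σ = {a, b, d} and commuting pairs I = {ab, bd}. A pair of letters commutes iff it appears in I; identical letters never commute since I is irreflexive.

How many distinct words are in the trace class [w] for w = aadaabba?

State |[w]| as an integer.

28

#0=a has no predecessor
#1=a depends on [0:a]
#2=d depends on [1:a]
#3=a depends on [2:d]
#4=a depends on [3:a]
#5=b has no predecessor
#6=b depends on [5:b]
#7=a depends on [4:a]
sources: [0:a, 5:b]
N(rest) = Σ N(rest − s) over sources s of rest; N(one piece) = 1:
  size 1 → [6]=1  [7]=1
  size 2 → [4,7]=1  [5,6]=1  [6,7]=2
  size 3 → [3,4,7]=1  [4,6,7]=3  [5,6,7]=3
  size 4 → [2,3,4,7]=1  [3,4,6,7]=4  [4,5,6,7]=6
  size 5 → [1,2,3,4,7]=1  [2,3,4,6,7]=5  [3,4,5,6,7]=10
  size 6 → [0,1,2,3,4,7]=1  [1,2,3,4,6,7]=6  [2,3,4,5,6,7]=15
  first=0(a) contributes 21
  first=5(b) contributes 7
|[w]| = 28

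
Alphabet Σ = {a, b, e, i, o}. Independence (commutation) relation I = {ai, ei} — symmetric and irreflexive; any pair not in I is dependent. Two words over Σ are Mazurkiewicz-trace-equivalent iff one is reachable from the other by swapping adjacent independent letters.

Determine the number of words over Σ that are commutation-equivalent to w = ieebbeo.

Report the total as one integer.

3

0(i) covers ∅
1(e) covers ∅
2(e) covers 1:e
3(b) covers 0:i, 2:e
4(b) covers 3:b
5(e) covers 4:b
6(o) covers 5:e
floor of heap: 0:i, 1:e
completions by unplaced set U, small U first (add the entries for U minus each lowest piece of U):
  |U|=1: {6}:1
  |U|=2: {5,6}:1
  |U|=3: {4,5,6}:1
  |U|=4: {3,4,5,6}:1
  |U|=5: {0,3,4,5,6}:1  {2,3,4,5,6}:1
  start at 0(i): 1
  start at 1(e): 2
sum over floor = 3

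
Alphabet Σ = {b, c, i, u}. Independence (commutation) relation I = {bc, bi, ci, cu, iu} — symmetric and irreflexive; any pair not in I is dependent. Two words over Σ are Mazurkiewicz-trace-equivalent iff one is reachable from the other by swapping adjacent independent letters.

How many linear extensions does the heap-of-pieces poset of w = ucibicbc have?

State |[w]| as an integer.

560

piece 0:u — minimal
piece 1:c — minimal
piece 2:i — minimal
piece 3:b rests on {0:u}
piece 4:i rests on {2:i}
piece 5:c rests on {1:c}
piece 6:b rests on {3:b}
piece 7:c rests on {5:c}
minimal pieces: {0:u, 1:c, 2:i}
ways to finish when only these pieces remain (= sum over removing one remaining piece with nothing left below it):
  1 left: {4}→1  {6}→1  {7}→1
  2 left: {2,4}→1  {3,6}→1  {4,6}→2  {4,7}→2  {5,7}→1  {6,7}→2
  3 left: {0,3,6}→1  {1,5,7}→1  {2,4,6}→3  {2,4,7}→3  {3,4,6}→3  {3,6,7}→3  {4,5,7}→3  {4,6,7}→6  {5,6,7}→3
  4 left: {0,3,4,6}→4  {0,3,6,7}→4  {1,4,5,7}→4  {1,5,6,7}→4  {2,3,4,6}→6  {2,4,5,7}→6  {2,4,6,7}→12  {3,4,6,7}→12  {3,5,6,7}→6  {4,5,6,7}→12
  5 left: {0,2,3,4,6}→10  {0,3,4,6,7}→20  {0,3,5,6,7}→10  {1,2,4,5,7}→10  {1,3,5,6,7}→10  {1,4,5,6,7}→20  {2,3,4,6,7}→30  {2,4,5,6,7}→30  {3,4,5,6,7}→30
  6 left: {0,1,3,5,6,7}→20  {0,2,3,4,6,7}→60  {0,3,4,5,6,7}→60  {1,2,4,5,6,7}→60  {1,3,4,5,6,7}→60  {2,3,4,5,6,7}→90
  placing 0:u first → 210 extensions
  placing 1:c first → 210 extensions
  placing 2:i first → 140 extensions
total linear extensions = 560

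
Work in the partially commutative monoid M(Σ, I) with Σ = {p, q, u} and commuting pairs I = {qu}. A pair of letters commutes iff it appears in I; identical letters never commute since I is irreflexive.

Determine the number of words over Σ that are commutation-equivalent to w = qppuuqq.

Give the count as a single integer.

6

#0=q has no predecessor
#1=p depends on [0:q]
#2=p depends on [1:p]
#3=u depends on [2:p]
#4=u depends on [3:u]
#5=q depends on [2:p]
#6=q depends on [5:q]
sources: [0:q]
N(rest) = Σ N(rest − s) over sources s of rest; N(one piece) = 1:
  size 1 → [4]=1  [6]=1
  size 2 → [3,4]=1  [4,6]=2  [5,6]=1
  size 3 → [3,4,6]=3  [4,5,6]=3
  size 4 → [3,4,5,6]=6
  size 5 → [2,3,4,5,6]=6
  first=0(q) contributes 6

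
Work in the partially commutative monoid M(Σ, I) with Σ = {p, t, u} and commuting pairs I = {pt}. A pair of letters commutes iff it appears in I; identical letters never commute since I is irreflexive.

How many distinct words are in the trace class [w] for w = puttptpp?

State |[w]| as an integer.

20

drop 0:p onto floor
drop 1:u onto {0:p}
drop 2:t onto {1:u}
drop 3:t onto {2:t}
drop 4:p onto {1:u}
drop 5:t onto {3:t}
drop 6:p onto {4:p}
drop 7:p onto {6:p}
ground layer = {0:p}
drop-orders for the pieces not yet dropped (sum over which currently-grounded one goes next):
  1 to go: {5} 1  {7} 1
  2 to go: {3,5} 1  {5,7} 2  {6,7} 1
  3 to go: {2,3,5} 1  {3,5,7} 3  {4,6,7} 1  {5,6,7} 3
  4 to go: {2,3,5,7} 4  {3,5,6,7} 6  {4,5,6,7} 4
  5 to go: {2,3,5,6,7} 10  {3,4,5,6,7} 10
  6 to go: {2,3,4,5,6,7} 20
  if 0:p drops first: 20 orders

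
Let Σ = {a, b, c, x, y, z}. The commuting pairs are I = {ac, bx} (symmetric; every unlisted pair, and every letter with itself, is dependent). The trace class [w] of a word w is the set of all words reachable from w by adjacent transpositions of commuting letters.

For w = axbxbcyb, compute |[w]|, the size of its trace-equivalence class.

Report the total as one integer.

0(a) covers ∅
1(x) covers 0:a
2(b) covers 0:a
3(x) covers 1:x
4(b) covers 2:b
5(c) covers 3:x, 4:b
6(y) covers 5:c
7(b) covers 6:y
floor of heap: 0:a
completions by unplaced set U, small U first (add the entries for U minus each lowest piece of U):
  |U|=1: {7}:1
  |U|=2: {6,7}:1
  |U|=3: {5,6,7}:1
  |U|=4: {3,5,6,7}:1  {4,5,6,7}:1
  |U|=5: {1,3,5,6,7}:1  {2,4,5,6,7}:1  {3,4,5,6,7}:2
  |U|=6: {1,3,4,5,6,7}:3  {2,3,4,5,6,7}:3
  start at 0(a): 6

6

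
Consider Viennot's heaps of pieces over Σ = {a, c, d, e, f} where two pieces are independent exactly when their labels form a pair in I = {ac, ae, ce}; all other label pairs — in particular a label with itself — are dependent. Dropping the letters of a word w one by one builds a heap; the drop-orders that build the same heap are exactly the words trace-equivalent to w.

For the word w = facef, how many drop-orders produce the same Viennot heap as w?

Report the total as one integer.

0(f) covers ∅
1(a) covers 0:f
2(c) covers 0:f
3(e) covers 0:f
4(f) covers 1:a, 2:c, 3:e
floor of heap: 0:f
completions by unplaced set U, small U first (add the entries for U minus each lowest piece of U):
  |U|=1: {4}:1
  |U|=2: {1,4}:1  {2,4}:1  {3,4}:1
  |U|=3: {1,2,4}:2  {1,3,4}:2  {2,3,4}:2
  start at 0(f): 6

6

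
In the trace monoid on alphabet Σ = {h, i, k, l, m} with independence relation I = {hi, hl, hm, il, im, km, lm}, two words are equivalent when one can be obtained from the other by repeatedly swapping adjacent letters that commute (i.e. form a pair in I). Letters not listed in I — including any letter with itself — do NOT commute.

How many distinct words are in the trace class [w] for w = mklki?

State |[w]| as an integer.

5

#0=m has no predecessor
#1=k has no predecessor
#2=l depends on [1:k]
#3=k depends on [2:l]
#4=i depends on [3:k]
sources: [0:m, 1:k]
N(rest) = Σ N(rest − s) over sources s of rest; N(one piece) = 1:
  size 1 → [0]=1  [4]=1
  size 2 → [0,4]=2  [3,4]=1
  size 3 → [0,3,4]=3  [2,3,4]=1
  first=0(m) contributes 1
  first=1(k) contributes 4
|[w]| = 5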